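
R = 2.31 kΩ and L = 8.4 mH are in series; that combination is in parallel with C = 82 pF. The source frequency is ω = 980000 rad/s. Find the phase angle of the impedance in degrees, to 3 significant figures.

45.6°

X_L = ωL = 8230 Ω
X_C = 1/(ωC) = 12400 Ω
Branch 1 (R+jX_L): Z₁ = 2310 + j8230 Ω, |Z₁| = 8550 Ω
Branch 2 (−jX_C): Z₂ = −j12400 Ω
Parallel: Z = Z₁Z₂/(Z₁+Z₂), |Z| = 22100 Ω, ∠Z = 45.6°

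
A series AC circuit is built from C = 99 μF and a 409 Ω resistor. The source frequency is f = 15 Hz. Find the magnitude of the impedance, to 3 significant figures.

ω = 2πf = 94.25 rad/s
X_C = 1/(ωC) = 107 Ω
Z = 409 − j107 Ω
|Z| = √(409² + 107²) = 423 Ω

423 Ω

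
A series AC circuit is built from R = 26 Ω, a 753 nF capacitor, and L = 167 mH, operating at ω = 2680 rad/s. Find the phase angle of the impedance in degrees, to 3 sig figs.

-61.5°

X_L = ωL = 448 Ω
X_C = 1/(ωC) = 496 Ω
Net reactance X = X_L − X_C = -48.0 Ω
Z = 26.0 − j48.0 Ω
|Z| = √(26.0² + 48.0²) = 54.6 Ω
∠Z = arctan(-48.0/26.0) = -61.5°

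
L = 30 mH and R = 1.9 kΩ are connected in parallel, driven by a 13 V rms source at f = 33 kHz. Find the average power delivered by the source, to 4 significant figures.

ω = 2πf = 207300 rad/s
X_L = ωL = 6220 Ω
Parallel: admittances add. Y = 1/R + 1/(jωL)
Y = (0.0005263 − j0.0001608) S
|Y| = 0.0005503 S → |Z| = 1/|Y| = 1817 Ω, ∠Z = −∠Y = 16.99°
I = V/|Z| = 7.154 mA
P = VI cos φ = 13 × 0.007154 × cos(16.99°) = 88.95 mW

88.95 mW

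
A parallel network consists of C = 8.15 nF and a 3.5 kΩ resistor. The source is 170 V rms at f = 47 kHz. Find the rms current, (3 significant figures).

ω = 2πf = 295300 rad/s
X_C = 1/(ωC) = 415 Ω
Parallel: admittances add. Y = 1/R + jωC
Y = (0.000286 + j0.00241) S
|Y| = 0.00242 S → |Z| = 1/|Y| = 413 Ω, ∠Z = −∠Y = -83.2°
I = V/|Z| = 170/413 = 412 mA

412 mA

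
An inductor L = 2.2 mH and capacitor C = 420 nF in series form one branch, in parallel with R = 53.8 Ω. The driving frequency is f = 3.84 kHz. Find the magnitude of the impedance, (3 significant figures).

ω = 2πf = 24130 rad/s
X_L = ωL = 53.1 Ω
X_C = 1/(ωC) = 98.7 Ω
Branch 1: Z₁ = R = 53.8 Ω
Branch 2 (series LC): Z₂ = j(X_L − X_C) = −j45.6 Ω
Parallel: Z = Z₁Z₂/(Z₁+Z₂), |Z| = 34.8 Ω, ∠Z = -49.7°

34.8 Ω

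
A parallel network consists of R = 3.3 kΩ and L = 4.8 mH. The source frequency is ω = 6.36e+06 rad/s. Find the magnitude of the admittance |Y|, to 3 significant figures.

305 μS

X_L = ωL = 30500 Ω
Parallel: admittances add. Y = 1/R + 1/(jωL)
Y = (0.000303 − j3.28e-05) S
|Y| = 0.000305 S → |Z| = 1/|Y| = 3280 Ω, ∠Z = −∠Y = 6.17°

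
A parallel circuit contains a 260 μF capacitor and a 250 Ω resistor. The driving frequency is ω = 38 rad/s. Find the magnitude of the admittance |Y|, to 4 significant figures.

X_C = 1/(ωC) = 101.2 Ω
Parallel: admittances add. Y = 1/R + jωC
Y = (0.004000 + j0.009880) S
|Y| = 0.01066 S → |Z| = 1/|Y| = 93.82 Ω, ∠Z = −∠Y = -67.96°

10.66 mS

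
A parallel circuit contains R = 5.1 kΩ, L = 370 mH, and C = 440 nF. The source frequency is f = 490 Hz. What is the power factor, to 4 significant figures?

ω = 2πf = 3079 rad/s
X_L = ωL = 1139 Ω
X_C = 1/(ωC) = 738.2 Ω
Parallel: admittances add. Y = 1/R + 1/(jωL) + jωC
Y = (0.0001961 + j0.0004768) S
|Y| = 0.0005155 S → |Z| = 1/|Y| = 1940 Ω, ∠Z = −∠Y = -67.65°
cos φ = cos(-67.65°) = 0.3803

0.3803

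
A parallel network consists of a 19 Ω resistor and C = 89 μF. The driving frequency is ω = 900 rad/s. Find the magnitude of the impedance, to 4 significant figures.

X_C = 1/(ωC) = 12.48 Ω
Parallel: admittances add. Y = 1/R + jωC
Y = (0.05263 + j0.08010) S
|Y| = 0.09584 S → |Z| = 1/|Y| = 10.43 Ω, ∠Z = −∠Y = -56.69°

10.43 Ω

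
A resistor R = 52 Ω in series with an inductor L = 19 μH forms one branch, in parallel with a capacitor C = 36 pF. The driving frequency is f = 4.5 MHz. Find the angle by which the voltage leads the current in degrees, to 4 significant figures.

77.81°

ω = 2πf = 2.827e+07 rad/s
X_L = ωL = 537.2 Ω
X_C = 1/(ωC) = 982.4 Ω
Branch 1 (R+jX_L): Z₁ = 52.00 + j537.2 Ω, |Z₁| = 539.7 Ω
Branch 2 (−jX_C): Z₂ = −j982.4 Ω
Parallel: Z = Z₁Z₂/(Z₁+Z₂), |Z| = 1183 Ω, ∠Z = 77.81°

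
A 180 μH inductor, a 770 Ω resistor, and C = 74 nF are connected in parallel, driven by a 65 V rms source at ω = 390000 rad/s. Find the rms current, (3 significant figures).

X_L = ωL = 70.2 Ω
X_C = 1/(ωC) = 34.7 Ω
Parallel: admittances add. Y = 1/R + 1/(jωL) + jωC
Y = (0.00130 + j0.0146) S
|Y| = 0.0147 S → |Z| = 1/|Y| = 68.2 Ω, ∠Z = −∠Y = -84.9°
I = V/|Z| = 65/68.2 = 954 mA

954 mA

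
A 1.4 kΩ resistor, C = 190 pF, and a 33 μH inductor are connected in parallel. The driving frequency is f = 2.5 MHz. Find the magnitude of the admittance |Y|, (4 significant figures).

1.274 mS

ω = 2πf = 1.571e+07 rad/s
X_L = ωL = 518.4 Ω
X_C = 1/(ωC) = 335.1 Ω
Parallel: admittances add. Y = 1/R + 1/(jωL) + jωC
Y = (0.0007143 + j0.001055) S
|Y| = 0.001274 S → |Z| = 1/|Y| = 784.7 Ω, ∠Z = −∠Y = -55.91°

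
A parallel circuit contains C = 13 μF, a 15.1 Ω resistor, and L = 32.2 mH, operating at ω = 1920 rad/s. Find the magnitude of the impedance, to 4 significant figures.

X_L = ωL = 61.82 Ω
X_C = 1/(ωC) = 40.06 Ω
Parallel: admittances add. Y = 1/R + 1/(jωL) + jωC
Y = (0.06623 + j0.008785) S
|Y| = 0.06681 S → |Z| = 1/|Y| = 14.97 Ω, ∠Z = −∠Y = -7.556°

14.97 Ω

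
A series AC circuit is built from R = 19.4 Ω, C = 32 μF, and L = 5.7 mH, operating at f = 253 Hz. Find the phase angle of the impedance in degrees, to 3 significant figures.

ω = 2πf = 1590 rad/s
X_L = ωL = 9.06 Ω
X_C = 1/(ωC) = 19.7 Ω
Net reactance X = X_L − X_C = -10.6 Ω
Z = 19.4 − j10.6 Ω
|Z| = √(19.4² + 10.6²) = 22.1 Ω
∠Z = arctan(-10.6/19.4) = -28.6°

-28.6°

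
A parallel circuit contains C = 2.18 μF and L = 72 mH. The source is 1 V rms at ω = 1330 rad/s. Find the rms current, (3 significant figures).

X_L = ωL = 95.8 Ω
X_C = 1/(ωC) = 345 Ω
Parallel: admittances add. Y = 1/(jωL) + jωC
Y = (0 − j0.00754) S
|Y| = 0.00754 S → |Z| = 1/|Y| = 133 Ω, ∠Z = −∠Y = 90.0°
I = V/|Z| = 1/133 = 7.54 mA

7.54 mA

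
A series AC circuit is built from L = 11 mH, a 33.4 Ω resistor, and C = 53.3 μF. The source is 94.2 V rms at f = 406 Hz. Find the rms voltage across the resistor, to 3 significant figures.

ω = 2πf = 2551 rad/s
X_L = ωL = 28.1 Ω
X_C = 1/(ωC) = 7.35 Ω
Net reactance X = X_L − X_C = 20.7 Ω
Z = 33.4 + j20.7 Ω
|Z| = √(33.4² + 20.7²) = 39.3 Ω
I = V/|Z| = 2.40 A
V_R = I·|Z_R| = 2.40 × 33.4 = 80.1 V

80.1 V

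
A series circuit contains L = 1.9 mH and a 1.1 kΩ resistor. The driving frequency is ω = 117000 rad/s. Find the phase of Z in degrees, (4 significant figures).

X_L = ωL = 222.3 Ω
Z = 1100 + j222.3 Ω
|Z| = √(1100² + 222.3²) = 1122 Ω
∠Z = arctan(222.3/1100) = 11.43°

11.43°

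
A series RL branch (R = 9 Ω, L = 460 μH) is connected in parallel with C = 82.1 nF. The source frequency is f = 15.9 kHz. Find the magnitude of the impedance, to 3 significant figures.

ω = 2πf = 99900 rad/s
X_L = ωL = 46.0 Ω
X_C = 1/(ωC) = 122 Ω
Branch 1 (R+jX_L): Z₁ = 9.00 + j46.0 Ω, |Z₁| = 46.8 Ω
Branch 2 (−jX_C): Z₂ = −j122 Ω
Parallel: Z = Z₁Z₂/(Z₁+Z₂), |Z| = 74.6 Ω, ∠Z = 72.2°

74.6 Ω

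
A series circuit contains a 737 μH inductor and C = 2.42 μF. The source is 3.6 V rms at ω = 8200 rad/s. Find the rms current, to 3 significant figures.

81.2 mA

X_L = ωL = 6.04 Ω
X_C = 1/(ωC) = 50.4 Ω
Net reactance X = X_L − X_C = -44.3 Ω
Z = − j44.3 Ω
|Z| = √(0² + 44.3²) = 44.3 Ω
I = V/|Z| = 3.6/44.3 = 81.2 mA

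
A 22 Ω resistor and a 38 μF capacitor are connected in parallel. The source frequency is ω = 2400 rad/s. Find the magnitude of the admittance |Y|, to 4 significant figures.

X_C = 1/(ωC) = 10.96 Ω
Parallel: admittances add. Y = 1/R + jωC
Y = (0.04545 + j0.09120) S
|Y| = 0.1019 S → |Z| = 1/|Y| = 9.814 Ω, ∠Z = −∠Y = -63.51°

101.9 mS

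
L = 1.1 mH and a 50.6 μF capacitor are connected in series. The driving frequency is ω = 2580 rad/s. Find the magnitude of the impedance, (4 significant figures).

4.822 Ω

X_L = ωL = 2.838 Ω
X_C = 1/(ωC) = 7.660 Ω
Net reactance X = X_L − X_C = -4.822 Ω
Z = − j4.822 Ω
|Z| = √(0² + 4.822²) = 4.822 Ω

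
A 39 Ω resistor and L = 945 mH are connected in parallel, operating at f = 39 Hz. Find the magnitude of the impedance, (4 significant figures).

38.46 Ω

ω = 2πf = 245.0 rad/s
X_L = ωL = 231.6 Ω
Parallel: admittances add. Y = 1/R + 1/(jωL)
Y = (0.02564 − j0.004318) S
|Y| = 0.02600 S → |Z| = 1/|Y| = 38.46 Ω, ∠Z = −∠Y = 9.560°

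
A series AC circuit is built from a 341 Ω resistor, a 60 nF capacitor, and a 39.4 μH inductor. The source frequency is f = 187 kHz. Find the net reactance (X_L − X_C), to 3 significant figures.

32.1 Ω

ω = 2πf = 1.175e+06 rad/s
X_L = ωL = 46.3 Ω
X_C = 1/(ωC) = 14.2 Ω
X = 46.3 − 14.2 = 32.1 Ω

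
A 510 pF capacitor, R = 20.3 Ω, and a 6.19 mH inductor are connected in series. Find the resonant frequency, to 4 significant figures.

89.58 kHz

ω₀ = 1/√(LC) = 1/√(0.00619 × 5.1e-10) = 562800 rad/s
f₀ = ω₀/(2π) = 89.58 kHz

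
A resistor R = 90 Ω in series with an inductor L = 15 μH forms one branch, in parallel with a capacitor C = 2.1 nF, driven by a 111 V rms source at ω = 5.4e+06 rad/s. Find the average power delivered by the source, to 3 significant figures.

X_L = ωL = 81.0 Ω
X_C = 1/(ωC) = 88.2 Ω
Branch 1 (R+jX_L): Z₁ = 90.0 + j81.0 Ω, |Z₁| = 121 Ω
Branch 2 (−jX_C): Z₂ = −j88.2 Ω
Parallel: Z = Z₁Z₂/(Z₁+Z₂), |Z| = 118 Ω, ∠Z = -43.4°
I = V/|Z| = 939 mA
P = VI cos φ = 111 × 0.939 × cos(-43.4°) = 75.6 W

75.6 W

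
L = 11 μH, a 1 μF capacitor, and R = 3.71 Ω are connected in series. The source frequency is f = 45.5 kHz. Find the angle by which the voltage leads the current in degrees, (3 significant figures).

-5.44°

ω = 2πf = 285900 rad/s
X_L = ωL = 3.14 Ω
X_C = 1/(ωC) = 3.50 Ω
Net reactance X = X_L − X_C = -0.353 Ω
Z = 3.71 − j0.353 Ω
|Z| = √(3.71² + 0.353²) = 3.73 Ω
∠Z = arctan(-0.353/3.71) = -5.44°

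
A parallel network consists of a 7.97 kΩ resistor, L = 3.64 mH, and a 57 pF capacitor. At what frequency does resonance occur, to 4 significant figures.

349.4 kHz

ω₀ = 1/√(LC) = 1/√(0.00364 × 5.7e-11) = 2.195e+06 rad/s
f₀ = ω₀/(2π) = 349.4 kHz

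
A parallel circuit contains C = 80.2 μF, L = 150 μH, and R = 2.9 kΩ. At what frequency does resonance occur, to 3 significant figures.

1.45 kHz

ω₀ = 1/√(LC) = 1/√(0.00015 × 8.02e-05) = 9117 rad/s
f₀ = ω₀/(2π) = 1.45 kHz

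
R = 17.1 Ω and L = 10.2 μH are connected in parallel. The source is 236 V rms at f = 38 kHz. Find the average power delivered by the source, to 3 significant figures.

3.26 kW

ω = 2πf = 238800 rad/s
X_L = ωL = 2.44 Ω
Parallel: admittances add. Y = 1/R + 1/(jωL)
Y = (0.0585 − j0.411) S
|Y| = 0.415 S → |Z| = 1/|Y| = 2.41 Ω, ∠Z = −∠Y = 81.9°
I = V/|Z| = 97.9 A
P = VI cos φ = 236 × 97.9 × cos(81.9°) = 3.26 kW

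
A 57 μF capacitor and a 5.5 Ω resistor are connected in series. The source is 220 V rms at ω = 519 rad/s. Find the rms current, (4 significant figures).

X_C = 1/(ωC) = 33.80 Ω
Z = 5.500 − j33.80 Ω
|Z| = √(5.500² + 33.80²) = 34.25 Ω
I = V/|Z| = 220/34.25 = 6.424 A

6.424 A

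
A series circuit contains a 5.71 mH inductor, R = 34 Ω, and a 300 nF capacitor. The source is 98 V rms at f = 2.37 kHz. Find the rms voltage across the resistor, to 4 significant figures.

ω = 2πf = 14890 rad/s
X_L = ωL = 85.03 Ω
X_C = 1/(ωC) = 223.8 Ω
Net reactance X = X_L − X_C = -138.8 Ω
Z = 34.00 − j138.8 Ω
|Z| = √(34.00² + 138.8²) = 142.9 Ω
I = V/|Z| = 685.7 mA
V_R = I·|Z_R| = 0.6857 × 34.00 = 23.31 V

23.31 V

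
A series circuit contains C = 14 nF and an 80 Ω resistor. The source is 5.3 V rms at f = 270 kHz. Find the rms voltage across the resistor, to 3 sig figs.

4.69 V

ω = 2πf = 1.696e+06 rad/s
X_C = 1/(ωC) = 42.1 Ω
Z = 80.0 − j42.1 Ω
|Z| = √(80.0² + 42.1²) = 90.4 Ω
I = V/|Z| = 58.6 mA
V_R = I·|Z_R| = 0.0586 × 80.0 = 4.69 V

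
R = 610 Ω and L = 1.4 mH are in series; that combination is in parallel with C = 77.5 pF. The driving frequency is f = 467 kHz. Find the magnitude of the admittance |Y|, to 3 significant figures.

ω = 2πf = 2.934e+06 rad/s
X_L = ωL = 4110 Ω
X_C = 1/(ωC) = 4400 Ω
Branch 1 (R+jX_L): Z₁ = 610 + j4110 Ω, |Z₁| = 4150 Ω
Branch 2 (−jX_C): Z₂ = −j4400 Ω
Parallel: Z = Z₁Z₂/(Z₁+Z₂), |Z| = 27000 Ω, ∠Z = 16.9°
|Y| = 1/|Z| = 37.0 μS

37.0 μS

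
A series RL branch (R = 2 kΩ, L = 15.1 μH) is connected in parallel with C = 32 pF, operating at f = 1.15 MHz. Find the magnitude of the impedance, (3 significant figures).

1860 Ω

ω = 2πf = 7.226e+06 rad/s
X_L = ωL = 109 Ω
X_C = 1/(ωC) = 4320 Ω
Branch 1 (R+jX_L): Z₁ = 2000 + j109 Ω, |Z₁| = 2000 Ω
Branch 2 (−jX_C): Z₂ = −j4320 Ω
Parallel: Z = Z₁Z₂/(Z₁+Z₂), |Z| = 1860 Ω, ∠Z = -22.3°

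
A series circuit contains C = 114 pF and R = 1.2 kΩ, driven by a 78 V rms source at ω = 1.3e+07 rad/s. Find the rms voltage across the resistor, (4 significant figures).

X_C = 1/(ωC) = 674.8 Ω
Z = 1200 − j674.8 Ω
|Z| = √(1200² + 674.8²) = 1377 Ω
I = V/|Z| = 56.66 mA
V_R = I·|Z_R| = 0.05666 × 1200 = 67.99 V

67.99 V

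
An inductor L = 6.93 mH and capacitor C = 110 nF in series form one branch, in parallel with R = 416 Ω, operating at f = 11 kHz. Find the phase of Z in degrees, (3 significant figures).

ω = 2πf = 69120 rad/s
X_L = ωL = 479 Ω
X_C = 1/(ωC) = 132 Ω
Branch 1: Z₁ = R = 416 Ω
Branch 2 (series LC): Z₂ = j(X_L − X_C) = j347 Ω
Parallel: Z = Z₁Z₂/(Z₁+Z₂), |Z| = 267 Ω, ∠Z = 50.1°

50.1°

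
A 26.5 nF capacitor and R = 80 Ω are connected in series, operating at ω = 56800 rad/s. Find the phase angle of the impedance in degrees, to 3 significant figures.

-83.1°

X_C = 1/(ωC) = 664 Ω
Z = 80.0 − j664 Ω
|Z| = √(80.0² + 664²) = 669 Ω
∠Z = arctan(-664/80.0) = -83.1°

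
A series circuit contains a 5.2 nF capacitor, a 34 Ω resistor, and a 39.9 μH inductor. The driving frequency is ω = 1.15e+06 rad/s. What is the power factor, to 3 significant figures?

X_L = ωL = 45.9 Ω
X_C = 1/(ωC) = 167 Ω
Net reactance X = X_L − X_C = -121 Ω
Z = 34.0 − j121 Ω
|Z| = √(34.0² + 121²) = 126 Ω
∠Z = arctan(-121/34.0) = -74.3°
cos φ = cos(-74.3°) = 0.270

0.270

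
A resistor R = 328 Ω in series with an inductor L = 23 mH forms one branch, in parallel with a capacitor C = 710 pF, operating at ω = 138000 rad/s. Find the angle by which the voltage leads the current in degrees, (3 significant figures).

81.4°

X_L = ωL = 3170 Ω
X_C = 1/(ωC) = 10200 Ω
Branch 1 (R+jX_L): Z₁ = 328 + j3170 Ω, |Z₁| = 3190 Ω
Branch 2 (−jX_C): Z₂ = −j10200 Ω
Parallel: Z = Z₁Z₂/(Z₁+Z₂), |Z| = 4630 Ω, ∠Z = 81.4°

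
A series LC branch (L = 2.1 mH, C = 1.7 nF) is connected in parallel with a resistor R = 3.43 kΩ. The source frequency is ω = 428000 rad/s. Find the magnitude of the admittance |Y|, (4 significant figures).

X_L = ωL = 898.8 Ω
X_C = 1/(ωC) = 1374 Ω
Branch 1: Z₁ = R = 3430 Ω
Branch 2 (series LC): Z₂ = j(X_L − X_C) = −j475.6 Ω
Parallel: Z = Z₁Z₂/(Z₁+Z₂), |Z| = 471.1 Ω, ∠Z = -82.11°
|Y| = 1/|Z| = 2.123 mS

2.123 mS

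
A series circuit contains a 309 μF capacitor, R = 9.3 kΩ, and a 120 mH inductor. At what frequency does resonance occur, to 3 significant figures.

26.1 Hz

ω₀ = 1/√(LC) = 1/√(0.12 × 0.000309) = 164.2 rad/s
f₀ = ω₀/(2π) = 26.1 Hz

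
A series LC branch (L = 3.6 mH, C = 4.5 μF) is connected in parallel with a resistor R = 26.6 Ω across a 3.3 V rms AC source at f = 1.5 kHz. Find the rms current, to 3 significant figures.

342 mA

ω = 2πf = 9425 rad/s
X_L = ωL = 33.9 Ω
X_C = 1/(ωC) = 23.6 Ω
Branch 1: Z₁ = R = 26.6 Ω
Branch 2 (series LC): Z₂ = j(X_L − X_C) = j10.4 Ω
Parallel: Z = Z₁Z₂/(Z₁+Z₂), |Z| = 9.65 Ω, ∠Z = 68.7°
I = V/|Z| = 3.3/9.65 = 342 mA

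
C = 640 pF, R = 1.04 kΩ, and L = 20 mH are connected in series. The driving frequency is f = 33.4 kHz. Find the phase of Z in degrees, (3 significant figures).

ω = 2πf = 209900 rad/s
X_L = ωL = 4200 Ω
X_C = 1/(ωC) = 7450 Ω
Net reactance X = X_L − X_C = -3250 Ω
Z = 1040 − j3250 Ω
|Z| = √(1040² + 3250²) = 3410 Ω
∠Z = arctan(-3250/1040) = -72.2°

-72.2°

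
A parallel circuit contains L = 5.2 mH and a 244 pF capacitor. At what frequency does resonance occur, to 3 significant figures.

ω₀ = 1/√(LC) = 1/√(0.0052 × 2.44e-10) = 887800 rad/s
f₀ = ω₀/(2π) = 141 kHz

141 kHz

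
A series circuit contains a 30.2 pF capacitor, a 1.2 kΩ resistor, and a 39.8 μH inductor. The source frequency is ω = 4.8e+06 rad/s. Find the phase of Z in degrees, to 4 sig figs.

X_L = ωL = 191.0 Ω
X_C = 1/(ωC) = 6898 Ω
Net reactance X = X_L − X_C = -6707 Ω
Z = 1200 − j6707 Ω
|Z| = √(1200² + 6707²) = 6814 Ω
∠Z = arctan(-6707/1200) = -79.86°

-79.86°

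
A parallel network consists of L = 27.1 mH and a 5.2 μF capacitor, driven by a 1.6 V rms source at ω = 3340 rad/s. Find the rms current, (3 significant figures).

X_L = ωL = 90.5 Ω
X_C = 1/(ωC) = 57.6 Ω
Parallel: admittances add. Y = 1/(jωL) + jωC
Y = (0 + j0.00632) S
|Y| = 0.00632 S → |Z| = 1/|Y| = 158 Ω, ∠Z = −∠Y = -90.0°
I = V/|Z| = 1.6/158 = 10.1 mA

10.1 mA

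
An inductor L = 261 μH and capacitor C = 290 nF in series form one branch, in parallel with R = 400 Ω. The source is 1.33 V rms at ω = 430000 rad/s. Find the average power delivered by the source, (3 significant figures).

X_L = ωL = 112 Ω
X_C = 1/(ωC) = 8.02 Ω
Branch 1: Z₁ = R = 400 Ω
Branch 2 (series LC): Z₂ = j(X_L − X_C) = j104 Ω
Parallel: Z = Z₁Z₂/(Z₁+Z₂), |Z| = 101 Ω, ∠Z = 75.4°
I = V/|Z| = 13.2 mA
P = VI cos φ = 1.33 × 0.0132 × cos(75.4°) = 4.42 mW

4.42 mW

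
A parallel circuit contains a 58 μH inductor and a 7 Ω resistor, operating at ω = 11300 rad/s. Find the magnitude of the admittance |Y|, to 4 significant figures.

1.532 S

X_L = ωL = 0.6554 Ω
Parallel: admittances add. Y = 1/R + 1/(jωL)
Y = (0.1429 − j1.526) S
|Y| = 1.532 S → |Z| = 1/|Y| = 0.6525 Ω, ∠Z = −∠Y = 84.65°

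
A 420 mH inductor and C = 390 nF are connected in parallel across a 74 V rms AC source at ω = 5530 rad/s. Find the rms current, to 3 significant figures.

128 mA

X_L = ωL = 2320 Ω
X_C = 1/(ωC) = 464 Ω
Parallel: admittances add. Y = 1/(jωL) + jωC
Y = (0 + j0.00173) S
|Y| = 0.00173 S → |Z| = 1/|Y| = 579 Ω, ∠Z = −∠Y = -90.0°
I = V/|Z| = 74/579 = 128 mA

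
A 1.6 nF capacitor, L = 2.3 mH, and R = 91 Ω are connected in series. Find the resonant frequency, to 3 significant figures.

83.0 kHz

ω₀ = 1/√(LC) = 1/√(0.0023 × 1.6e-09) = 521300 rad/s
f₀ = ω₀/(2π) = 83.0 kHz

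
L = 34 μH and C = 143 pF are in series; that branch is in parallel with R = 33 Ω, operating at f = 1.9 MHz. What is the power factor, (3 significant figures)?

ω = 2πf = 1.194e+07 rad/s
X_L = ωL = 406 Ω
X_C = 1/(ωC) = 586 Ω
Branch 1: Z₁ = R = 33.0 Ω
Branch 2 (series LC): Z₂ = j(X_L − X_C) = −j180 Ω
Parallel: Z = Z₁Z₂/(Z₁+Z₂), |Z| = 32.5 Ω, ∠Z = -10.4°
cos φ = cos(-10.4°) = 0.984

0.984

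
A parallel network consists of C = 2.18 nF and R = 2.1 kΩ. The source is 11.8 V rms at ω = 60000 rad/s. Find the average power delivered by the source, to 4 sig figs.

X_C = 1/(ωC) = 7645 Ω
Parallel: admittances add. Y = 1/R + jωC
Y = (0.0004762 + j0.0001308) S
|Y| = 0.0004938 S → |Z| = 1/|Y| = 2025 Ω, ∠Z = −∠Y = -15.36°
I = V/|Z| = 5.827 mA
P = VI cos φ = 11.8 × 0.005827 × cos(-15.36°) = 66.30 mW

66.30 mW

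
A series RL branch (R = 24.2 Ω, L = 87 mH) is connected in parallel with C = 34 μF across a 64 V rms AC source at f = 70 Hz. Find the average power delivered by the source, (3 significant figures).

ω = 2πf = 439.8 rad/s
X_L = ωL = 38.3 Ω
X_C = 1/(ωC) = 66.9 Ω
Branch 1 (R+jX_L): Z₁ = 24.2 + j38.3 Ω, |Z₁| = 45.3 Ω
Branch 2 (−jX_C): Z₂ = −j66.9 Ω
Parallel: Z = Z₁Z₂/(Z₁+Z₂), |Z| = 80.8 Ω, ∠Z = 17.5°
I = V/|Z| = 792 mA
P = VI cos φ = 64 × 0.792 × cos(17.5°) = 48.4 W

48.4 W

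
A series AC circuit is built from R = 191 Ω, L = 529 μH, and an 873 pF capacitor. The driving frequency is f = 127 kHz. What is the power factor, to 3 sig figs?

ω = 2πf = 798000 rad/s
X_L = ωL = 422 Ω
X_C = 1/(ωC) = 1440 Ω
Net reactance X = X_L − X_C = -1010 Ω
Z = 191 − j1010 Ω
|Z| = √(191² + 1010²) = 1030 Ω
∠Z = arctan(-1010/191) = -79.3°
cos φ = cos(-79.3°) = 0.185

0.185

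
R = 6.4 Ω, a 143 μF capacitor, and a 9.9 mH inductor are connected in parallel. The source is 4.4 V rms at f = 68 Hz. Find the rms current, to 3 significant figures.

ω = 2πf = 427.3 rad/s
X_L = ωL = 4.23 Ω
X_C = 1/(ωC) = 16.4 Ω
Parallel: admittances add. Y = 1/R + 1/(jωL) + jωC
Y = (0.156 − j0.175) S
|Y| = 0.235 S → |Z| = 1/|Y| = 4.26 Ω, ∠Z = −∠Y = 48.3°
I = V/|Z| = 4.4/4.26 = 1.03 A

1.03 A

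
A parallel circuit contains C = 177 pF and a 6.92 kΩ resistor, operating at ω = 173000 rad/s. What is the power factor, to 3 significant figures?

0.978

X_C = 1/(ωC) = 32700 Ω
Parallel: admittances add. Y = 1/R + jωC
Y = (0.000145 + j3.06e-05) S
|Y| = 0.000148 S → |Z| = 1/|Y| = 6770 Ω, ∠Z = −∠Y = -12.0°
cos φ = cos(-12.0°) = 0.978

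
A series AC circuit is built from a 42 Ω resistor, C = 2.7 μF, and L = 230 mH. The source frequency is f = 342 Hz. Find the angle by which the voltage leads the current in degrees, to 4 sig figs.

ω = 2πf = 2149 rad/s
X_L = ωL = 494.2 Ω
X_C = 1/(ωC) = 172.4 Ω
Net reactance X = X_L − X_C = 321.9 Ω
Z = 42.00 + j321.9 Ω
|Z| = √(42.00² + 321.9²) = 324.6 Ω
∠Z = arctan(321.9/42.00) = 82.57°

82.57°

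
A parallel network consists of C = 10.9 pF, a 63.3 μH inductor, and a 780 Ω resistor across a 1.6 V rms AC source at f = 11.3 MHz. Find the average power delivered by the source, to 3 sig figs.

ω = 2πf = 7.1e+07 rad/s
X_L = ωL = 4490 Ω
X_C = 1/(ωC) = 1290 Ω
Parallel: admittances add. Y = 1/R + 1/(jωL) + jωC
Y = (0.00128 + j0.000551) S
|Y| = 0.00140 S → |Z| = 1/|Y| = 717 Ω, ∠Z = −∠Y = -23.3°
I = V/|Z| = 2.23 mA
P = VI cos φ = 1.6 × 0.00223 × cos(-23.3°) = 3.28 mW

3.28 mW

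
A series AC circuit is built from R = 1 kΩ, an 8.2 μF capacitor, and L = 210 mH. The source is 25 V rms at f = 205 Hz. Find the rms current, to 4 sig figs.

ω = 2πf = 1288 rad/s
X_L = ωL = 270.5 Ω
X_C = 1/(ωC) = 94.68 Ω
Net reactance X = X_L − X_C = 175.8 Ω
Z = 1000 + j175.8 Ω
|Z| = √(1000² + 175.8²) = 1015 Ω
I = V/|Z| = 25/1015 = 24.62 mA

24.62 mA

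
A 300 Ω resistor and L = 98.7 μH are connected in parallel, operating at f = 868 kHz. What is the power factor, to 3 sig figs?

0.874

ω = 2πf = 5.454e+06 rad/s
X_L = ωL = 538 Ω
Parallel: admittances add. Y = 1/R + 1/(jωL)
Y = (0.00333 − j0.00186) S
|Y| = 0.00382 S → |Z| = 1/|Y| = 262 Ω, ∠Z = −∠Y = 29.1°
cos φ = cos(29.1°) = 0.874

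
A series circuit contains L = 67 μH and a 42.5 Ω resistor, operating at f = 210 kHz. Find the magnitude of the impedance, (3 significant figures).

ω = 2πf = 1.319e+06 rad/s
X_L = ωL = 88.4 Ω
Z = 42.5 + j88.4 Ω
|Z| = √(42.5² + 88.4²) = 98.1 Ω

98.1 Ω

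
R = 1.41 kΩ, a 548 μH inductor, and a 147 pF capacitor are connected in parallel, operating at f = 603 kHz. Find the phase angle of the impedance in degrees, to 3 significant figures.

-6.06°

ω = 2πf = 3.789e+06 rad/s
X_L = ωL = 2080 Ω
X_C = 1/(ωC) = 1800 Ω
Parallel: admittances add. Y = 1/R + 1/(jωL) + jωC
Y = (0.000709 + j7.53e-05) S
|Y| = 0.000713 S → |Z| = 1/|Y| = 1400 Ω, ∠Z = −∠Y = -6.06°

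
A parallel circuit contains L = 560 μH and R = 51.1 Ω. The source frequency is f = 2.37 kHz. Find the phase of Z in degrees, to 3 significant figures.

ω = 2πf = 14890 rad/s
X_L = ωL = 8.34 Ω
Parallel: admittances add. Y = 1/R + 1/(jωL)
Y = (0.0196 − j0.120) S
|Y| = 0.122 S → |Z| = 1/|Y| = 8.23 Ω, ∠Z = −∠Y = 80.7°

80.7°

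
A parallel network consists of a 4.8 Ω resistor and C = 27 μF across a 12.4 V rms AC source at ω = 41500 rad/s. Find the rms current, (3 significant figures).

14.1 A

X_C = 1/(ωC) = 0.892 Ω
Parallel: admittances add. Y = 1/R + jωC
Y = (0.208 + j1.12) S
|Y| = 1.14 S → |Z| = 1/|Y| = 0.877 Ω, ∠Z = −∠Y = -79.5°
I = V/|Z| = 12.4/0.877 = 14.1 A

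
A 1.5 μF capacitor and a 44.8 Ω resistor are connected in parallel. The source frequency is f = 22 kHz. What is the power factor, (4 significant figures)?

ω = 2πf = 138200 rad/s
X_C = 1/(ωC) = 4.823 Ω
Parallel: admittances add. Y = 1/R + jωC
Y = (0.02232 + j0.2073) S
|Y| = 0.2085 S → |Z| = 1/|Y| = 4.795 Ω, ∠Z = −∠Y = -83.86°
cos φ = cos(-83.86°) = 0.1070

0.1070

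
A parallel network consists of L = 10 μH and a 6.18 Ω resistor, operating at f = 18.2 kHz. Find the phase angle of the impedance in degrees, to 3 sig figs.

79.5°

ω = 2πf = 114400 rad/s
X_L = ωL = 1.14 Ω
Parallel: admittances add. Y = 1/R + 1/(jωL)
Y = (0.162 − j0.874) S
|Y| = 0.889 S → |Z| = 1/|Y| = 1.12 Ω, ∠Z = −∠Y = 79.5°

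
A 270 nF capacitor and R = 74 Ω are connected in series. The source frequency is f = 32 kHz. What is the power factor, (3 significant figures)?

0.970

ω = 2πf = 201100 rad/s
X_C = 1/(ωC) = 18.4 Ω
Z = 74.0 − j18.4 Ω
|Z| = √(74.0² + 18.4²) = 76.3 Ω
∠Z = arctan(-18.4/74.0) = -14.0°
cos φ = cos(-14.0°) = 0.970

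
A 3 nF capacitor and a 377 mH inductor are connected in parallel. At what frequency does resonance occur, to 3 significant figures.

4.73 kHz

ω₀ = 1/√(LC) = 1/√(0.377 × 3e-09) = 29740 rad/s
f₀ = ω₀/(2π) = 4.73 kHz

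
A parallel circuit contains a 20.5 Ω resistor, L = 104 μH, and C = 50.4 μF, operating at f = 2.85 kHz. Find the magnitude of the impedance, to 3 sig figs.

ω = 2πf = 17910 rad/s
X_L = ωL = 1.86 Ω
X_C = 1/(ωC) = 1.11 Ω
Parallel: admittances add. Y = 1/R + 1/(jωL) + jωC
Y = (0.0488 + j0.366) S
|Y| = 0.369 S → |Z| = 1/|Y| = 2.71 Ω, ∠Z = −∠Y = -82.4°

2.71 Ω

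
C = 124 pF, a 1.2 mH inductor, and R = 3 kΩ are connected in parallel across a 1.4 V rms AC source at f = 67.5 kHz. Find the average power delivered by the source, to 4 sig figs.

653.3 μW

ω = 2πf = 424100 rad/s
X_L = ωL = 508.9 Ω
X_C = 1/(ωC) = 19010 Ω
Parallel: admittances add. Y = 1/R + 1/(jωL) + jωC
Y = (0.0003333 − j0.001912) S
|Y| = 0.001941 S → |Z| = 1/|Y| = 515.2 Ω, ∠Z = −∠Y = 80.11°
I = V/|Z| = 2.718 mA
P = VI cos φ = 1.4 × 0.002718 × cos(80.11°) = 653.3 μW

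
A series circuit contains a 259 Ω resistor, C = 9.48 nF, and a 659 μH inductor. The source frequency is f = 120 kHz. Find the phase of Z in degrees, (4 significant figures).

54.04°

ω = 2πf = 754000 rad/s
X_L = ωL = 496.9 Ω
X_C = 1/(ωC) = 139.9 Ω
Net reactance X = X_L − X_C = 357.0 Ω
Z = 259.0 + j357.0 Ω
|Z| = √(259.0² + 357.0²) = 441.0 Ω
∠Z = arctan(357.0/259.0) = 54.04°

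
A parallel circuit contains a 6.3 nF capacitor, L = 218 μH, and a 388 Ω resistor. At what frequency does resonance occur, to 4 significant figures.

135.8 kHz

ω₀ = 1/√(LC) = 1/√(0.000218 × 6.3e-09) = 853300 rad/s
f₀ = ω₀/(2π) = 135.8 kHz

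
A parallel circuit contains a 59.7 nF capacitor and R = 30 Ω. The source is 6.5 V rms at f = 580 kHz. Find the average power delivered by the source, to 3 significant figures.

ω = 2πf = 3.644e+06 rad/s
X_C = 1/(ωC) = 4.60 Ω
Parallel: admittances add. Y = 1/R + jωC
Y = (0.0333 + j0.218) S
|Y| = 0.220 S → |Z| = 1/|Y| = 4.54 Ω, ∠Z = −∠Y = -81.3°
I = V/|Z| = 1.43 A
P = VI cos φ = 6.5 × 1.43 × cos(-81.3°) = 1.41 W

1.41 W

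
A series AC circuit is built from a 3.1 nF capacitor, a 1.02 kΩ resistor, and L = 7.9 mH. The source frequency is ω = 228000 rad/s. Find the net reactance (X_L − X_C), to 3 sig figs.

X_L = ωL = 1800 Ω
X_C = 1/(ωC) = 1410 Ω
X = 1800 − 1410 = 386 Ω

386 Ω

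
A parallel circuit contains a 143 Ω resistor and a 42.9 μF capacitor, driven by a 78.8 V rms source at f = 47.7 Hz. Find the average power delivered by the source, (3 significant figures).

ω = 2πf = 299.7 rad/s
X_C = 1/(ωC) = 77.8 Ω
Parallel: admittances add. Y = 1/R + jωC
Y = (0.00699 + j0.0129) S
|Y| = 0.0146 S → |Z| = 1/|Y| = 68.3 Ω, ∠Z = −∠Y = -61.5°
I = V/|Z| = 1.15 A
P = VI cos φ = 78.8 × 1.15 × cos(-61.5°) = 43.4 W

43.4 W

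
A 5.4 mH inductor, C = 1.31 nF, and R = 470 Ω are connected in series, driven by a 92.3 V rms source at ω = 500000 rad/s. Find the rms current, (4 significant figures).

X_L = ωL = 2700 Ω
X_C = 1/(ωC) = 1527 Ω
Net reactance X = X_L − X_C = 1173 Ω
Z = 470.0 + j1173 Ω
|Z| = √(470.0² + 1173²) = 1264 Ω
I = V/|Z| = 92.3/1264 = 73.03 mA

73.03 mA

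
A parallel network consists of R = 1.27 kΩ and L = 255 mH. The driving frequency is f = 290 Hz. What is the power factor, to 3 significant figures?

ω = 2πf = 1822 rad/s
X_L = ωL = 465 Ω
Parallel: admittances add. Y = 1/R + 1/(jωL)
Y = (0.000787 − j0.00215) S
|Y| = 0.00229 S → |Z| = 1/|Y| = 436 Ω, ∠Z = −∠Y = 69.9°
cos φ = cos(69.9°) = 0.344

0.344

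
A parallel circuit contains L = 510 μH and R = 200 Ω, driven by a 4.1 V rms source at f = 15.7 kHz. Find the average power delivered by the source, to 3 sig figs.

ω = 2πf = 98650 rad/s
X_L = ωL = 50.3 Ω
Parallel: admittances add. Y = 1/R + 1/(jωL)
Y = (0.00500 − j0.0199) S
|Y| = 0.0205 S → |Z| = 1/|Y| = 48.8 Ω, ∠Z = −∠Y = 75.9°
I = V/|Z| = 84.0 mA
P = VI cos φ = 4.1 × 0.0840 × cos(75.9°) = 84.0 mW

84.0 mW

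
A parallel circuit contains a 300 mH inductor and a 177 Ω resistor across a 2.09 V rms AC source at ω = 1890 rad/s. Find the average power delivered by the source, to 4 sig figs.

X_L = ωL = 567.0 Ω
Parallel: admittances add. Y = 1/R + 1/(jωL)
Y = (0.005650 − j0.001764) S
|Y| = 0.005919 S → |Z| = 1/|Y| = 169.0 Ω, ∠Z = −∠Y = 17.34°
I = V/|Z| = 12.37 mA
P = VI cos φ = 2.09 × 0.01237 × cos(17.34°) = 24.68 mW

24.68 mW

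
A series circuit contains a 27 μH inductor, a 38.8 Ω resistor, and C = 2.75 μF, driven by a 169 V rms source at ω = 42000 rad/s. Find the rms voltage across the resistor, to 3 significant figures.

X_L = ωL = 1.13 Ω
X_C = 1/(ωC) = 8.66 Ω
Net reactance X = X_L − X_C = -7.52 Ω
Z = 38.8 − j7.52 Ω
|Z| = √(38.8² + 7.52²) = 39.5 Ω
I = V/|Z| = 4.28 A
V_R = I·|Z_R| = 4.28 × 38.8 = 166 V

166 V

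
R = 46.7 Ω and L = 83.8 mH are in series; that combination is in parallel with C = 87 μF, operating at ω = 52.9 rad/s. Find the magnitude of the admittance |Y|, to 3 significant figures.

X_L = ωL = 4.43 Ω
X_C = 1/(ωC) = 217 Ω
Branch 1 (R+jX_L): Z₁ = 46.7 + j4.43 Ω, |Z₁| = 46.9 Ω
Branch 2 (−jX_C): Z₂ = −j217 Ω
Parallel: Z = Z₁Z₂/(Z₁+Z₂), |Z| = 46.8 Ω, ∠Z = -6.95°
|Y| = 1/|Z| = 21.4 mS

21.4 mS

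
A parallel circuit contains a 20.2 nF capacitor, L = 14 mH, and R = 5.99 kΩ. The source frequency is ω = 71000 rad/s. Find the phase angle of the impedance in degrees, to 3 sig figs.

X_L = ωL = 994 Ω
X_C = 1/(ωC) = 697 Ω
Parallel: admittances add. Y = 1/R + 1/(jωL) + jωC
Y = (0.000167 + j0.000428) S
|Y| = 0.000460 S → |Z| = 1/|Y| = 2180 Ω, ∠Z = −∠Y = -68.7°

-68.7°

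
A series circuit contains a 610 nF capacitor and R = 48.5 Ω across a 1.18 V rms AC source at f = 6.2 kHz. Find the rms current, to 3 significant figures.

18.4 mA

ω = 2πf = 38960 rad/s
X_C = 1/(ωC) = 42.1 Ω
Z = 48.5 − j42.1 Ω
|Z| = √(48.5² + 42.1²) = 64.2 Ω
I = V/|Z| = 1.18/64.2 = 18.4 mA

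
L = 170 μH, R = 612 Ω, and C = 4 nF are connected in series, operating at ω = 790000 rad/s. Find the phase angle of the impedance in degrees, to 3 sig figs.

-16.6°

X_L = ωL = 134 Ω
X_C = 1/(ωC) = 316 Ω
Net reactance X = X_L − X_C = -182 Ω
Z = 612 − j182 Ω
|Z| = √(612² + 182²) = 639 Ω
∠Z = arctan(-182/612) = -16.6°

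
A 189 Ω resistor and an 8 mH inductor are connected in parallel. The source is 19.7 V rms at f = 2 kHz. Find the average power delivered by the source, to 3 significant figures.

ω = 2πf = 12570 rad/s
X_L = ωL = 101 Ω
Parallel: admittances add. Y = 1/R + 1/(jωL)
Y = (0.00529 − j0.00995) S
|Y| = 0.0113 S → |Z| = 1/|Y| = 88.8 Ω, ∠Z = −∠Y = 62.0°
I = V/|Z| = 222 mA
P = VI cos φ = 19.7 × 0.222 × cos(62.0°) = 2.05 W

2.05 W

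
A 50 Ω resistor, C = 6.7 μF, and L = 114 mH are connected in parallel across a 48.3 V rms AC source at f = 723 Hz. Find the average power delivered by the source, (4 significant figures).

46.66 W

ω = 2πf = 4543 rad/s
X_L = ωL = 517.9 Ω
X_C = 1/(ωC) = 32.86 Ω
Parallel: admittances add. Y = 1/R + 1/(jωL) + jωC
Y = (0.02000 + j0.02851) S
|Y| = 0.03482 S → |Z| = 1/|Y| = 28.72 Ω, ∠Z = −∠Y = -54.95°
I = V/|Z| = 1.682 A
P = VI cos φ = 48.3 × 1.682 × cos(-54.95°) = 46.66 W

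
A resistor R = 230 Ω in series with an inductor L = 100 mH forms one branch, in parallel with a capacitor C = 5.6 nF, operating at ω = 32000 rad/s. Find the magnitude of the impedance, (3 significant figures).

X_L = ωL = 3200 Ω
X_C = 1/(ωC) = 5580 Ω
Branch 1 (R+jX_L): Z₁ = 230 + j3200 Ω, |Z₁| = 3210 Ω
Branch 2 (−jX_C): Z₂ = −j5580 Ω
Parallel: Z = Z₁Z₂/(Z₁+Z₂), |Z| = 7490 Ω, ∠Z = 80.4°

7490 Ω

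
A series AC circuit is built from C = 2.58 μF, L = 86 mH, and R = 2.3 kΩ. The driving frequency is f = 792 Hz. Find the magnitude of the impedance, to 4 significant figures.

ω = 2πf = 4976 rad/s
X_L = ωL = 428.0 Ω
X_C = 1/(ωC) = 77.89 Ω
Net reactance X = X_L − X_C = 350.1 Ω
Z = 2300 + j350.1 Ω
|Z| = √(2300² + 350.1²) = 2326 Ω

2326 Ω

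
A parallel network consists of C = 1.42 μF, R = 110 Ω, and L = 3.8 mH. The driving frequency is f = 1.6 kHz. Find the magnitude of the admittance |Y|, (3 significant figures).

ω = 2πf = 10050 rad/s
X_L = ωL = 38.2 Ω
X_C = 1/(ωC) = 70.1 Ω
Parallel: admittances add. Y = 1/R + 1/(jωL) + jωC
Y = (0.00909 − j0.0119) S
|Y| = 0.0150 S → |Z| = 1/|Y| = 66.8 Ω, ∠Z = −∠Y = 52.6°

15.0 mS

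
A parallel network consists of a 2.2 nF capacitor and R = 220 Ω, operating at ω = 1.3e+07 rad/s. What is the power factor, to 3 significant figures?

0.157

X_C = 1/(ωC) = 35.0 Ω
Parallel: admittances add. Y = 1/R + jωC
Y = (0.00455 + j0.0286) S
|Y| = 0.0290 S → |Z| = 1/|Y| = 34.5 Ω, ∠Z = −∠Y = -81.0°
cos φ = cos(-81.0°) = 0.157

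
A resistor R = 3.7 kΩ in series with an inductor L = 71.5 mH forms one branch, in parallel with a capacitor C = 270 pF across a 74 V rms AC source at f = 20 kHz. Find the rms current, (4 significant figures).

ω = 2πf = 125700 rad/s
X_L = ωL = 8985 Ω
X_C = 1/(ωC) = 29470 Ω
Branch 1 (R+jX_L): Z₁ = 3700 + j8985 Ω, |Z₁| = 9717 Ω
Branch 2 (−jX_C): Z₂ = −j29470 Ω
Parallel: Z = Z₁Z₂/(Z₁+Z₂), |Z| = 13760 Ω, ∠Z = 57.38°
I = V/|Z| = 74/13760 = 5.380 mA

5.380 mA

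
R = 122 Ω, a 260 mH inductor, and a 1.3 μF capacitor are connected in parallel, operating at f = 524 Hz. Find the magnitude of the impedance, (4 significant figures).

114.1 Ω

ω = 2πf = 3292 rad/s
X_L = ωL = 856.0 Ω
X_C = 1/(ωC) = 233.6 Ω
Parallel: admittances add. Y = 1/R + 1/(jωL) + jωC
Y = (0.008197 + j0.003112) S
|Y| = 0.008768 S → |Z| = 1/|Y| = 114.1 Ω, ∠Z = −∠Y = -20.79°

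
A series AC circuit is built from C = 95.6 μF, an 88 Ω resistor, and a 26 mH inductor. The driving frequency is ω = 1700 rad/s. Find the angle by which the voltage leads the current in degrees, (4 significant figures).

23.38°

X_L = ωL = 44.20 Ω
X_C = 1/(ωC) = 6.153 Ω
Net reactance X = X_L − X_C = 38.05 Ω
Z = 88.00 + j38.05 Ω
|Z| = √(88.00² + 38.05²) = 95.87 Ω
∠Z = arctan(38.05/88.00) = 23.38°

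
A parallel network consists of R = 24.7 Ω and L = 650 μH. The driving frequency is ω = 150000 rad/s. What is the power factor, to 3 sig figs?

X_L = ωL = 97.5 Ω
Parallel: admittances add. Y = 1/R + 1/(jωL)
Y = (0.0405 − j0.0103) S
|Y| = 0.0418 S → |Z| = 1/|Y| = 23.9 Ω, ∠Z = −∠Y = 14.2°
cos φ = cos(14.2°) = 0.969

0.969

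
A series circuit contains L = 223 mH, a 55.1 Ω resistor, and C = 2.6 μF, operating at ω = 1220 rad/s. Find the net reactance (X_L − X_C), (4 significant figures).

X_L = ωL = 272.1 Ω
X_C = 1/(ωC) = 315.3 Ω
X = 272.1 − 315.3 = -43.20 Ω

-43.20 Ω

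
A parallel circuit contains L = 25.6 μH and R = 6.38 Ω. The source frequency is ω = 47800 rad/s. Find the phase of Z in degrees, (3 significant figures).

X_L = ωL = 1.22 Ω
Parallel: admittances add. Y = 1/R + 1/(jωL)
Y = (0.157 − j0.817) S
|Y| = 0.832 S → |Z| = 1/|Y| = 1.20 Ω, ∠Z = −∠Y = 79.1°

79.1°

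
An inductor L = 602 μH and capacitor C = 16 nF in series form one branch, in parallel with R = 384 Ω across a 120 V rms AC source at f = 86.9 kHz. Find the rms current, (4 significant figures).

ω = 2πf = 546000 rad/s
X_L = ωL = 328.7 Ω
X_C = 1/(ωC) = 114.5 Ω
Branch 1: Z₁ = R = 384.0 Ω
Branch 2 (series LC): Z₂ = j(X_L − X_C) = j214.2 Ω
Parallel: Z = Z₁Z₂/(Z₁+Z₂), |Z| = 187.1 Ω, ∠Z = 60.84°
I = V/|Z| = 120/187.1 = 641.4 mA

641.4 mA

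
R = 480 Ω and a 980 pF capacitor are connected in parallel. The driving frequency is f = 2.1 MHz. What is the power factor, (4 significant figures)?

ω = 2πf = 1.319e+07 rad/s
X_C = 1/(ωC) = 77.33 Ω
Parallel: admittances add. Y = 1/R + jωC
Y = (0.002083 + j0.01293) S
|Y| = 0.01310 S → |Z| = 1/|Y| = 76.35 Ω, ∠Z = −∠Y = -80.85°
cos φ = cos(-80.85°) = 0.1591

0.1591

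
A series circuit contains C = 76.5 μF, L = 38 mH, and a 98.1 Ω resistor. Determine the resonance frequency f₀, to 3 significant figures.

ω₀ = 1/√(LC) = 1/√(0.038 × 7.65e-05) = 586.5 rad/s
f₀ = ω₀/(2π) = 93.3 Hz

93.3 Hz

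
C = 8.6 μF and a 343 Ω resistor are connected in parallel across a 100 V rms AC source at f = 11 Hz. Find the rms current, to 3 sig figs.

ω = 2πf = 69.12 rad/s
X_C = 1/(ωC) = 1680 Ω
Parallel: admittances add. Y = 1/R + jωC
Y = (0.00292 + j0.000594) S
|Y| = 0.00298 S → |Z| = 1/|Y| = 336 Ω, ∠Z = −∠Y = -11.5°
I = V/|Z| = 100/336 = 298 mA

298 mA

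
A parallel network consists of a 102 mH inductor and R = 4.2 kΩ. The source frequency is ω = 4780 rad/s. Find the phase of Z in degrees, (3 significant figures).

X_L = ωL = 488 Ω
Parallel: admittances add. Y = 1/R + 1/(jωL)
Y = (0.000238 − j0.00205) S
|Y| = 0.00206 S → |Z| = 1/|Y| = 484 Ω, ∠Z = −∠Y = 83.4°

83.4°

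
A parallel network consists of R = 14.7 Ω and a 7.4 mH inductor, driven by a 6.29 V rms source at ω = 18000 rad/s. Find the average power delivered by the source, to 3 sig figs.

2.69 W

X_L = ωL = 133 Ω
Parallel: admittances add. Y = 1/R + 1/(jωL)
Y = (0.0680 − j0.00751) S
|Y| = 0.0684 S → |Z| = 1/|Y| = 14.6 Ω, ∠Z = −∠Y = 6.30°
I = V/|Z| = 430 mA
P = VI cos φ = 6.29 × 0.430 × cos(6.30°) = 2.69 W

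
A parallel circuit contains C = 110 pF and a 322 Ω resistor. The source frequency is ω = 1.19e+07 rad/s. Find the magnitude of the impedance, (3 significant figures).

X_C = 1/(ωC) = 764 Ω
Parallel: admittances add. Y = 1/R + jωC
Y = (0.00311 + j0.00131) S
|Y| = 0.00337 S → |Z| = 1/|Y| = 297 Ω, ∠Z = −∠Y = -22.9°

297 Ω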